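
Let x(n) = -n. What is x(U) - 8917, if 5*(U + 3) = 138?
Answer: -44708/5 ≈ -8941.6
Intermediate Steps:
U = 123/5 (U = -3 + (⅕)*138 = -3 + 138/5 = 123/5 ≈ 24.600)
x(U) - 8917 = -1*123/5 - 8917 = -123/5 - 8917 = -44708/5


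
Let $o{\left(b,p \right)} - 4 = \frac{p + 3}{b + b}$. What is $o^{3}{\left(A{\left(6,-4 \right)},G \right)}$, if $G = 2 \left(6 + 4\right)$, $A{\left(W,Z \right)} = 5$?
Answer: $\frac{250047}{1000} \approx 250.05$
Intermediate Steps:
$G = 20$ ($G = 2 \cdot 10 = 20$)
$o{\left(b,p \right)} = 4 + \frac{3 + p}{2 b}$ ($o{\left(b,p \right)} = 4 + \frac{p + 3}{b + b} = 4 + \frac{3 + p}{2 b}$)
$o^{3}{\left(A{\left(6,-4 \right)},G \right)} = \left(\frac{3 + 20 + 8 \cdot 5}{2 \cdot 5}\right)^{3} = \left(\frac{1}{2} \cdot \frac{1}{5} \left(3 + 20 + 40\right)\right)^{3} = \left(\frac{1}{2} \cdot \frac{1}{5} \cdot 63\right)^{3} = \left(\frac{63}{10}\right)^{3} = \frac{250047}{1000}$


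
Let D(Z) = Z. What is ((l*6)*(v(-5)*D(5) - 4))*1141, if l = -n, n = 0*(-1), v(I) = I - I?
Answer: 0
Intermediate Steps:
v(I) = 0
n = 0
l = 0 (l = -1*0 = 0)
((l*6)*(v(-5)*D(5) - 4))*1141 = ((0*6)*(0*5 - 4))*1141 = (0*(0 - 4))*1141 = (0*(-4))*1141 = 0*1141 = 0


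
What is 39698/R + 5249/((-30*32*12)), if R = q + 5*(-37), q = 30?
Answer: -91626911/357120 ≈ -256.57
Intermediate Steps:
R = -155 (R = 30 + 5*(-37) = 30 - 185 = -155)
39698/R + 5249/((-30*32*12)) = 39698/(-155) + 5249/((-30*32*12)) = 39698*(-1/155) + 5249/((-960*12)) = -39698/155 + 5249/(-11520) = -39698/155 + 5249*(-1/11520) = -39698/155 - 5249/11520 = -91626911/357120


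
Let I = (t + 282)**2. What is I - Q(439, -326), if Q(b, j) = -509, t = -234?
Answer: 2813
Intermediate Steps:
I = 2304 (I = (-234 + 282)**2 = 48**2 = 2304)
I - Q(439, -326) = 2304 - 1*(-509) = 2304 + 509 = 2813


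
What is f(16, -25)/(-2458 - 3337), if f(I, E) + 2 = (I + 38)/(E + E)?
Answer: 77/144875 ≈ 0.00053149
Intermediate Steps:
f(I, E) = -2 + (38 + I)/(2*E) (f(I, E) = -2 + (I + 38)/(E + E) = -2 + (38 + I)/((2*E)) = -2 + (38 + I)*(1/(2*E)) = -2 + (38 + I)/(2*E))
f(16, -25)/(-2458 - 3337) = ((½)*(38 + 16 - 4*(-25))/(-25))/(-2458 - 3337) = ((½)*(-1/25)*(38 + 16 + 100))/(-5795) = ((½)*(-1/25)*154)*(-1/5795) = -77/25*(-1/5795) = 77/144875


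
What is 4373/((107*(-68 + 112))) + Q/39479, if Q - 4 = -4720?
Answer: 13676249/16897012 ≈ 0.80939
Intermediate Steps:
Q = -4716 (Q = 4 - 4720 = -4716)
4373/((107*(-68 + 112))) + Q/39479 = 4373/((107*(-68 + 112))) - 4716/39479 = 4373/((107*44)) - 4716*1/39479 = 4373/4708 - 4716/39479 = 13676249/16897012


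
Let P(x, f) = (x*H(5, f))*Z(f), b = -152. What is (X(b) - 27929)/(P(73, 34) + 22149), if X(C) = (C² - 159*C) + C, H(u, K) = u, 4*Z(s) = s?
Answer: 38382/50503 ≈ 0.75999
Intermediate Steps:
Z(s) = s/4
P(x, f) = 5*f*x/4 (P(x, f) = (x*5)*(f/4) = (5*x)*(f/4) = 5*f*x/4)
X(C) = C² - 158*C
(X(b) - 27929)/(P(73, 34) + 22149) = (-152*(-158 - 152) - 27929)/((5/4)*34*73 + 22149) = (-152*(-310) - 27929)/(6205/2 + 22149) = (47120 - 27929)/(50503/2) = 19191*(2/50503) = 38382/50503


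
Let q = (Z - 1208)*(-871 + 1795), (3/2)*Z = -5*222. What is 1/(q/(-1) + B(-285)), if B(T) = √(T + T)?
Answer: 299992/539971200479 - I*√570/3239827202874 ≈ 5.5557e-7 - 7.3691e-12*I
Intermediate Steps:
Z = -740 (Z = 2*(-5*222)/3 = (⅔)*(-1110) = -740)
q = -1799952 (q = (-740 - 1208)*(-871 + 1795) = -1948*924 = -1799952)
B(T) = √2*√T (B(T) = √(2*T) = √2*√T)
1/(q/(-1) + B(-285)) = 1/(-1799952/(-1) + √2*√(-285)) = 1/(-1799952*(-1) + √2*(I*√285)) = 1/(1799952 + I*√570)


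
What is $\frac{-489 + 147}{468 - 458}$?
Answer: $- \frac{171}{5} \approx -34.2$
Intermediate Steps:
$\frac{-489 + 147}{468 - 458} = - \frac{342}{10} = \left(-342\right) \frac{1}{10} = - \frac{171}{5}$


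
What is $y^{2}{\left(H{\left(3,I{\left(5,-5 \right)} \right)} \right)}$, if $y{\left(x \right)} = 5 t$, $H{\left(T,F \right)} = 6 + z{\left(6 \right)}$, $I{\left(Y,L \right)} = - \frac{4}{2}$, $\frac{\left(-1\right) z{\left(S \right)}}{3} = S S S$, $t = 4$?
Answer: $400$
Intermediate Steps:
$z{\left(S \right)} = - 3 S^{3}$ ($z{\left(S \right)} = - 3 S S S = - 3 S^{2} S = - 3 S^{3}$)
$I{\left(Y,L \right)} = -2$ ($I{\left(Y,L \right)} = \left(-4\right) \frac{1}{2} = -2$)
$H{\left(T,F \right)} = -642$ ($H{\left(T,F \right)} = 6 - 3 \cdot 6^{3} = 6 - 648 = -642$)
$y{\left(x \right)} = 20$ ($y{\left(x \right)} = 5 \cdot 4 = 20$)
$y^{2}{\left(H{\left(3,I{\left(5,-5 \right)} \right)} \right)} = 20^{2} = 400$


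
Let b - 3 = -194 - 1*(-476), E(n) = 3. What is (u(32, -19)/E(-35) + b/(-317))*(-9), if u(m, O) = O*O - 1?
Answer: -339795/317 ≈ -1071.9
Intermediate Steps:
b = 285 (b = 3 + (-194 - 1*(-476)) = 3 + (-194 + 476) = 3 + 282 = 285)
u(m, O) = -1 + O**2 (u(m, O) = O**2 - 1 = -1 + O**2)
(u(32, -19)/E(-35) + b/(-317))*(-9) = ((-1 + (-19)**2)/3 + 285/(-317))*(-9) = ((-1 + 361)*(1/3) + 285*(-1/317))*(-9) = (360*(1/3) - 285/317)*(-9) = (120 - 285/317)*(-9) = (37755/317)*(-9) = -339795/317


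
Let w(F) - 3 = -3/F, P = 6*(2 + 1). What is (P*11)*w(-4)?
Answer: 1485/2 ≈ 742.50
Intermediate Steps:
P = 18 (P = 6*3 = 18)
w(F) = 3 - 3/F
(P*11)*w(-4) = (18*11)*(3 - 3/(-4)) = 198*(3 - 3*(-1/4)) = 198*(3 + 3/4) = 198*(15/4) = 1485/2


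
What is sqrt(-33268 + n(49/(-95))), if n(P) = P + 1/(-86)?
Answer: I*sqrt(2220637609730)/8170 ≈ 182.4*I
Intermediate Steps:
n(P) = -1/86 + P (n(P) = P - 1/86 = -1/86 + P)
sqrt(-33268 + n(49/(-95))) = sqrt(-33268 + (-1/86 + 49/(-95))) = sqrt(-33268 + (-1/86 + 49*(-1/95))) = sqrt(-33268 + (-1/86 - 49/95)) = sqrt(-33268 - 4309/8170) = sqrt(-271803869/8170) = I*sqrt(2220637609730)/8170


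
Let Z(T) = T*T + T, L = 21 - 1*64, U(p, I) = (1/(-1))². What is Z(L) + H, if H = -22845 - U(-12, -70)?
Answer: -21040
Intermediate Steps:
U(p, I) = 1 (U(p, I) = (-1)² = 1)
L = -43 (L = 21 - 64 = -43)
Z(T) = T + T² (Z(T) = T² + T = T + T²)
H = -22846 (H = -22845 - 1*1 = -22845 - 1 = -22846)
Z(L) + H = -43*(1 - 43) - 22846 = -43*(-42) - 22846 = 1806 - 22846 = -21040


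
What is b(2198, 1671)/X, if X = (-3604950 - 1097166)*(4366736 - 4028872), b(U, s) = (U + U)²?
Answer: -7693/632434602 ≈ -1.2164e-5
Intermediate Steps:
b(U, s) = 4*U² (b(U, s) = (2*U)² = 4*U²)
X = -1588675720224 (X = -4702116*337864 = -1588675720224)
b(2198, 1671)/X = (4*2198²)/(-1588675720224) = (4*4831204)*(-1/1588675720224) = 19324816*(-1/1588675720224) = -7693/632434602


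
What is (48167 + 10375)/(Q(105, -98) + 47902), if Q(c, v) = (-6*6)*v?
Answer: 29271/25715 ≈ 1.1383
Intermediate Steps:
Q(c, v) = -36*v
(48167 + 10375)/(Q(105, -98) + 47902) = (48167 + 10375)/(-36*(-98) + 47902) = 58542/(3528 + 47902) = 58542/51430 = 58542*(1/51430) = 29271/25715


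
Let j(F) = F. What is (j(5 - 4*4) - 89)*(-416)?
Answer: 41600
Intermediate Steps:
(j(5 - 4*4) - 89)*(-416) = ((5 - 4*4) - 89)*(-416) = ((5 - 16) - 89)*(-416) = (-11 - 89)*(-416) = -100*(-416) = 41600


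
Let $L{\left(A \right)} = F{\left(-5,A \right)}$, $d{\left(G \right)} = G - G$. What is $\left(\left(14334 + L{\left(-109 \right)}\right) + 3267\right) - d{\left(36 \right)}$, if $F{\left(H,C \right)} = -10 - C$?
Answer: $17700$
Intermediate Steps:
$d{\left(G \right)} = 0$
$L{\left(A \right)} = -10 - A$
$\left(\left(14334 + L{\left(-109 \right)}\right) + 3267\right) - d{\left(36 \right)} = \left(\left(14334 - -99\right) + 3267\right) - 0 = \left(\left(14334 + \left(-10 + 109\right)\right) + 3267\right) + 0 = \left(\left(14334 + 99\right) + 3267\right) + 0 = \left(14433 + 3267\right) + 0 = 17700 + 0 = 17700$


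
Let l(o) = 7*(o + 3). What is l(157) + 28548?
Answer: 29668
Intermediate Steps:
l(o) = 21 + 7*o (l(o) = 7*(3 + o) = 21 + 7*o)
l(157) + 28548 = (21 + 7*157) + 28548 = (21 + 1099) + 28548 = 1120 + 28548 = 29668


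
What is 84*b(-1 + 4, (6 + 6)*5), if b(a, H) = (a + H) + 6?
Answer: 5796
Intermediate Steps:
b(a, H) = 6 + H + a (b(a, H) = (H + a) + 6 = 6 + H + a)
84*b(-1 + 4, (6 + 6)*5) = 84*(6 + (6 + 6)*5 + (-1 + 4)) = 84*(6 + 12*5 + 3) = 84*(6 + 60 + 3) = 84*69 = 5796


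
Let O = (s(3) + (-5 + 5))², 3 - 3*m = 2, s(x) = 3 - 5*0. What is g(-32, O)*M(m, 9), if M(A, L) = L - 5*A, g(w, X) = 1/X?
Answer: 22/27 ≈ 0.81481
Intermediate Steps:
s(x) = 3 (s(x) = 3 + 0 = 3)
m = ⅓ (m = 1 - ⅓*2 = 1 - ⅔ = ⅓ ≈ 0.33333)
O = 9 (O = (3 + (-5 + 5))² = (3 + 0)² = 3² = 9)
g(-32, O)*M(m, 9) = (9 - 5*⅓)/9 = (9 - 5/3)/9 = (⅑)*(22/3) = 22/27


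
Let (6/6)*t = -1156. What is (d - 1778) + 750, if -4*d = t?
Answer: -739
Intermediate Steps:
t = -1156
d = 289 (d = -¼*(-1156) = 289)
(d - 1778) + 750 = (289 - 1778) + 750 = -1489 + 750 = -739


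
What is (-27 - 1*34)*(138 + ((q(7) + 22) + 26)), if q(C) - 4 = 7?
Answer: -12017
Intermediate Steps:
q(C) = 11 (q(C) = 4 + 7 = 11)
(-27 - 1*34)*(138 + ((q(7) + 22) + 26)) = (-27 - 1*34)*(138 + ((11 + 22) + 26)) = (-27 - 34)*(138 + (33 + 26)) = -61*(138 + 59) = -61*197 = -12017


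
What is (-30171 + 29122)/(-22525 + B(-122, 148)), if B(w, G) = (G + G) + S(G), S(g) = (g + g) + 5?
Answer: 1049/21928 ≈ 0.047838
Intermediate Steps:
S(g) = 5 + 2*g (S(g) = 2*g + 5 = 5 + 2*g)
B(w, G) = 5 + 4*G (B(w, G) = (G + G) + (5 + 2*G) = 2*G + (5 + 2*G) = 5 + 4*G)
(-30171 + 29122)/(-22525 + B(-122, 148)) = (-30171 + 29122)/(-22525 + (5 + 4*148)) = -1049/(-22525 + (5 + 592)) = -1049/(-22525 + 597) = -1049/(-21928) = -1049*(-1/21928) = 1049/21928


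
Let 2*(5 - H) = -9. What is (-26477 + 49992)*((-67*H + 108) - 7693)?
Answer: -386657145/2 ≈ -1.9333e+8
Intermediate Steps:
H = 19/2 (H = 5 - 1/2*(-9) = 5 + 9/2 = 19/2 ≈ 9.5000)
(-26477 + 49992)*((-67*H + 108) - 7693) = (-26477 + 49992)*((-67*19/2 + 108) - 7693) = 23515*((-1273/2 + 108) - 7693) = 23515*(-1057/2 - 7693) = 23515*(-16443/2) = -386657145/2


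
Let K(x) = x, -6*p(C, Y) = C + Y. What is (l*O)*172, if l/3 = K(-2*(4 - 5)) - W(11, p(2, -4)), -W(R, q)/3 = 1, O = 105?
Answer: 270900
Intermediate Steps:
p(C, Y) = -C/6 - Y/6 (p(C, Y) = -(C + Y)/6 = -C/6 - Y/6)
W(R, q) = -3 (W(R, q) = -3*1 = -3)
l = 15 (l = 3*(-2*(4 - 5) - 1*(-3)) = 3*(-2*(-1) + 3) = 3*(2 + 3) = 3*5 = 15)
(l*O)*172 = (15*105)*172 = 1575*172 = 270900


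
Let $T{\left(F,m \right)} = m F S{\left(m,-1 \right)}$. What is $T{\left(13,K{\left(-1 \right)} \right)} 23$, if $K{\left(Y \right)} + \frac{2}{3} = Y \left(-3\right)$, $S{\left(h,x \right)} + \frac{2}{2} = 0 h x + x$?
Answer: $- \frac{4186}{3} \approx -1395.3$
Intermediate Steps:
$S{\left(h,x \right)} = -1 + x$ ($S{\left(h,x \right)} = -1 + \left(0 h x + x\right) = -1 + \left(0 x + x\right) = -1 + \left(0 + x\right) = -1 + x$)
$K{\left(Y \right)} = - \frac{2}{3} - 3 Y$ ($K{\left(Y \right)} = - \frac{2}{3} + Y \left(-3\right) = - \frac{2}{3} - 3 Y$)
$T{\left(F,m \right)} = - 2 F m$ ($T{\left(F,m \right)} = m F \left(-1 - 1\right) = F m \left(-2\right) = - 2 F m$)
$T{\left(13,K{\left(-1 \right)} \right)} 23 = \left(-2\right) 13 \left(- \frac{2}{3} - -3\right) 23 = \left(-2\right) 13 \left(- \frac{2}{3} + 3\right) 23 = \left(-2\right) 13 \cdot \frac{7}{3} \cdot 23 = \left(- \frac{182}{3}\right) 23 = - \frac{4186}{3}$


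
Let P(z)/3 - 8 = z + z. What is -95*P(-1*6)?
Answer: 1140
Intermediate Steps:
P(z) = 24 + 6*z (P(z) = 24 + 3*(z + z) = 24 + 3*(2*z) = 24 + 6*z)
-95*P(-1*6) = -95*(24 + 6*(-1*6)) = -95*(24 + 6*(-6)) = -95*(24 - 36) = -95*(-12) = 1140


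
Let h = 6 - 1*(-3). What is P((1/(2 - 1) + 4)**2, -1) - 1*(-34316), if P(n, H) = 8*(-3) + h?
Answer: 34301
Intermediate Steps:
h = 9 (h = 6 + 3 = 9)
P(n, H) = -15 (P(n, H) = 8*(-3) + 9 = -24 + 9 = -15)
P((1/(2 - 1) + 4)**2, -1) - 1*(-34316) = -15 - 1*(-34316) = -15 + 34316 = 34301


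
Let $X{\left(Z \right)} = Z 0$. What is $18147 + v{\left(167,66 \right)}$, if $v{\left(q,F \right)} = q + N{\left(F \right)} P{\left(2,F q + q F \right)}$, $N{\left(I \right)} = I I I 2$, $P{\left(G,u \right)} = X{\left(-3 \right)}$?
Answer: $18314$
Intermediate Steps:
$X{\left(Z \right)} = 0$
$P{\left(G,u \right)} = 0$
$N{\left(I \right)} = 2 I^{3}$ ($N{\left(I \right)} = I^{2} I 2 = I^{3} \cdot 2 = 2 I^{3}$)
$v{\left(q,F \right)} = q$ ($v{\left(q,F \right)} = q + 2 F^{3} \cdot 0 = q + 0 = q$)
$18147 + v{\left(167,66 \right)} = 18147 + 167 = 18314$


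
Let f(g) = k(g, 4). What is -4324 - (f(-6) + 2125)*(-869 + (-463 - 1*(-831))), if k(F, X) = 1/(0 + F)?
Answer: 2120435/2 ≈ 1.0602e+6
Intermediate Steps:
k(F, X) = 1/F
f(g) = 1/g
-4324 - (f(-6) + 2125)*(-869 + (-463 - 1*(-831))) = -4324 - (1/(-6) + 2125)*(-869 + (-463 - 1*(-831))) = -4324 - (-1/6 + 2125)*(-869 + (-463 + 831)) = -4324 - 12749*(-869 + 368)/6 = -4324 - 12749*(-501)/6 = -4324 - 1*(-2129083/2) = -4324 + 2129083/2 = 2120435/2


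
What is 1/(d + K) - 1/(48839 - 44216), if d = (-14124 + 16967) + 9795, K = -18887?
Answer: -1208/3209903 ≈ -0.00037634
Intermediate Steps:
d = 12638 (d = 2843 + 9795 = 12638)
1/(d + K) - 1/(48839 - 44216) = 1/(12638 - 18887) - 1/(48839 - 44216) = 1/(-6249) - 1/4623 = -1/6249 - 1*1/4623 = -1/6249 - 1/4623 = -1208/3209903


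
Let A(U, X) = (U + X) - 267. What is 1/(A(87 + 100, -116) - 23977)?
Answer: -1/24173 ≈ -4.1368e-5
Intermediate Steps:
A(U, X) = -267 + U + X
1/(A(87 + 100, -116) - 23977) = 1/((-267 + (87 + 100) - 116) - 23977) = 1/((-267 + 187 - 116) - 23977) = 1/(-196 - 23977) = 1/(-24173) = -1/24173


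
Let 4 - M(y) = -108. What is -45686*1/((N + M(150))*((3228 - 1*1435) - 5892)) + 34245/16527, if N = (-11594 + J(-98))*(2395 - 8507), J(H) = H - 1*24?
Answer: 1675279441275007/808507555735432 ≈ 2.0721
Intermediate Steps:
J(H) = -24 + H (J(H) = H - 24 = -24 + H)
M(y) = 112 (M(y) = 4 - 1*(-108) = 4 + 108 = 112)
N = 71608192 (N = (-11594 + (-24 - 98))*(2395 - 8507) = (-11594 - 122)*(-6112) = -11716*(-6112) = 71608192)
-45686*1/((N + M(150))*((3228 - 1*1435) - 5892)) + 34245/16527 = -45686*1/((71608192 + 112)*((3228 - 1*1435) - 5892)) + 34245/16527 = -45686*1/(71608304*((3228 - 1435) - 5892)) + 34245*(1/16527) = -45686*1/(71608304*(1793 - 5892)) + 11415/5509 = -45686/(71608304*(-4099)) + 11415/5509 = -45686/(-293522438096) + 11415/5509 = -45686*(-1/293522438096) + 11415/5509 = 22843/146761219048 + 11415/5509 = 1675279441275007/808507555735432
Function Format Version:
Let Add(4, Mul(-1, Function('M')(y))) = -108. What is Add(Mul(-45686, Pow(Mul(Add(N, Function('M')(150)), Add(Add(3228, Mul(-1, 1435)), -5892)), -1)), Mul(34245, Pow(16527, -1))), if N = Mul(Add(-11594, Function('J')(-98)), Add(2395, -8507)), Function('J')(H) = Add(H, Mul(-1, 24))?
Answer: Rational(1675279441275007, 808507555735432) ≈ 2.0721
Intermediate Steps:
Function('J')(H) = Add(-24, H) (Function('J')(H) = Add(H, -24) = Add(-24, H))
Function('M')(y) = 112 (Function('M')(y) = Add(4, Mul(-1, -108)) = Add(4, 108) = 112)
N = 71608192 (N = Mul(Add(-11594, Add(-24, -98)), Add(2395, -8507)) = Mul(Add(-11594, -122), -6112) = Mul(-11716, -6112) = 71608192)
Add(Mul(-45686, Pow(Mul(Add(N, Function('M')(150)), Add(Add(3228, Mul(-1, 1435)), -5892)), -1)), Mul(34245, Pow(16527, -1))) = Add(Mul(-45686, Pow(Mul(Add(71608192, 112), Add(Add(3228, Mul(-1, 1435)), -5892)), -1)), Mul(34245, Pow(16527, -1))) = Add(Mul(-45686, Pow(Mul(71608304, Add(Add(3228, -1435), -5892)), -1)), Mul(34245, Rational(1, 16527))) = Add(Mul(-45686, Pow(Mul(71608304, Add(1793, -5892)), -1)), Rational(11415, 5509)) = Add(Mul(-45686, Pow(Mul(71608304, -4099), -1)), Rational(11415, 5509)) = Add(Mul(-45686, Pow(-293522438096, -1)), Rational(11415, 5509)) = Add(Mul(-45686, Rational(-1, 293522438096)), Rational(11415, 5509)) = Add(Rational(22843, 146761219048), Rational(11415, 5509)) = Rational(1675279441275007, 808507555735432)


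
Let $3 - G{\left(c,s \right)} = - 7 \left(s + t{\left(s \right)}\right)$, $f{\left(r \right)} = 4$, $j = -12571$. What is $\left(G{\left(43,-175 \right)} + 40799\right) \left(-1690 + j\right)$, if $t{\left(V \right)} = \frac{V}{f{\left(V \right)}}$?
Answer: $- \frac{2240160663}{4} \approx -5.6004 \cdot 10^{8}$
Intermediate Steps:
$t{\left(V \right)} = \frac{V}{4}$
$G{\left(c,s \right)} = 3 + \frac{35 s}{4}$ ($G{\left(c,s \right)} = 3 - - 7 \left(s + \frac{s}{4}\right) = 3 - - 7 \frac{5 s}{4} = 3 - - \frac{35 s}{4} = 3 + \frac{35 s}{4}$)
$\left(G{\left(43,-175 \right)} + 40799\right) \left(-1690 + j\right) = \left(\left(3 + \frac{35}{4} \left(-175\right)\right) + 40799\right) \left(-1690 - 12571\right) = \left(\left(3 - \frac{6125}{4}\right) + 40799\right) \left(-14261\right) = \left(- \frac{6113}{4} + 40799\right) \left(-14261\right) = \frac{157083}{4} \left(-14261\right) = - \frac{2240160663}{4}$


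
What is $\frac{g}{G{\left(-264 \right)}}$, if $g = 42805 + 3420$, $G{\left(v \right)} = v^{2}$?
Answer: $\frac{46225}{69696} \approx 0.66324$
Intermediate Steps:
$g = 46225$
$\frac{g}{G{\left(-264 \right)}} = \frac{46225}{\left(-264\right)^{2}} = \frac{46225}{69696}$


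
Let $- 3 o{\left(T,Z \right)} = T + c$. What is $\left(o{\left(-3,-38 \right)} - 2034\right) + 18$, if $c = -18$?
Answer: $-2009$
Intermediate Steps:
$o{\left(T,Z \right)} = 6 - \frac{T}{3}$ ($o{\left(T,Z \right)} = - \frac{T - 18}{3} = - \frac{-18 + T}{3} = 6 - \frac{T}{3}$)
$\left(o{\left(-3,-38 \right)} - 2034\right) + 18 = \left(\left(6 - -1\right) - 2034\right) + 18 = \left(\left(6 + 1\right) - 2034\right) + 18 = \left(7 - 2034\right) + 18 = -2027 + 18 = -2009$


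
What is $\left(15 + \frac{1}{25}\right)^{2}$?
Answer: $\frac{141376}{625} \approx 226.2$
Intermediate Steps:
$\left(15 + \frac{1}{25}\right)^{2} = \left(\frac{376}{25}\right)^{2} = \frac{141376}{625}$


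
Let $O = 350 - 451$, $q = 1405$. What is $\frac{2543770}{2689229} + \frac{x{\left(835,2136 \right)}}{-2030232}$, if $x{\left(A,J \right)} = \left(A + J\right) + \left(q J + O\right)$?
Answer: $- \frac{1456933099955}{2729879385564} \approx -0.5337$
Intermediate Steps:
$O = -101$
$x{\left(A,J \right)} = -101 + A + 1406 J$ ($x{\left(A,J \right)} = \left(A + J\right) + \left(1405 J - 101\right) = \left(A + J\right) + \left(-101 + 1405 J\right) = -101 + A + 1406 J$)
$\frac{2543770}{2689229} + \frac{x{\left(835,2136 \right)}}{-2030232} = \frac{2543770}{2689229} + \frac{-101 + 835 + 1406 \cdot 2136}{-2030232} = 2543770 \cdot \frac{1}{2689229} + \left(-101 + 835 + 3003216\right) \left(- \frac{1}{2030232}\right) = \frac{2543770}{2689229} + 3003950 \left(- \frac{1}{2030232}\right) = \frac{2543770}{2689229} - \frac{1501975}{1015116} = - \frac{1456933099955}{2729879385564}$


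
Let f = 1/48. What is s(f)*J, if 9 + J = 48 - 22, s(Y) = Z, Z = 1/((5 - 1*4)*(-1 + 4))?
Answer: 17/3 ≈ 5.6667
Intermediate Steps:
Z = ⅓ (Z = 1/((5 - 4)*3) = 1/(1*3) = 1/3 = ⅓ ≈ 0.33333)
f = 1/48 ≈ 0.020833
s(Y) = ⅓
J = 17 (J = -9 + (48 - 22) = -9 + 26 = 17)
s(f)*J = (⅓)*17 = 17/3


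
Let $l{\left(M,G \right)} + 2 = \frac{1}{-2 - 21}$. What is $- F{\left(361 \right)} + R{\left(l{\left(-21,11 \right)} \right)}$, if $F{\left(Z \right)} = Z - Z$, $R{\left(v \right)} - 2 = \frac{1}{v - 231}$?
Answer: $\frac{10697}{5360} \approx 1.9957$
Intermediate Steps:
$l{\left(M,G \right)} = - \frac{47}{23}$ ($l{\left(M,G \right)} = -2 + \frac{1}{-2 - 21} = -2 + \frac{1}{-23} = -2 - \frac{1}{23} = - \frac{47}{23}$)
$R{\left(v \right)} = 2 + \frac{1}{-231 + v}$ ($R{\left(v \right)} = 2 + \frac{1}{v - 231} = 2 + \frac{1}{-231 + v}$)
$F{\left(Z \right)} = 0$
$- F{\left(361 \right)} + R{\left(l{\left(-21,11 \right)} \right)} = \left(-1\right) 0 + \frac{-461 + 2 \left(- \frac{47}{23}\right)}{-231 - \frac{47}{23}} = 0 + \frac{-461 - \frac{94}{23}}{- \frac{5360}{23}} = 0 - - \frac{10697}{5360} = 0 + \frac{10697}{5360} = \frac{10697}{5360}$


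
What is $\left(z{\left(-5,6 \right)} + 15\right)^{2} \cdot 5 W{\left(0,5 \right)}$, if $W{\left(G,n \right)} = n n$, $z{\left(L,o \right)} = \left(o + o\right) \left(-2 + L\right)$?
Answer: $595125$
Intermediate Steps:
$z{\left(L,o \right)} = 2 o \left(-2 + L\right)$
$W{\left(G,n \right)} = n^{2}$
$\left(z{\left(-5,6 \right)} + 15\right)^{2} \cdot 5 W{\left(0,5 \right)} = \left(2 \cdot 6 \left(-2 - 5\right) + 15\right)^{2} \cdot 5 \cdot 5^{2} = \left(2 \cdot 6 \left(-7\right) + 15\right)^{2} \cdot 5 \cdot 25 = \left(-84 + 15\right)^{2} \cdot 125 = \left(-69\right)^{2} \cdot 125 = 4761 \cdot 125 = 595125$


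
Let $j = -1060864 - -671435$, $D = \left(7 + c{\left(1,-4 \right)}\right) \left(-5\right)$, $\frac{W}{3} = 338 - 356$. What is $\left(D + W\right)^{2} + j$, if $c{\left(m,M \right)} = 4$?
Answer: $-377548$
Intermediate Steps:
$W = -54$ ($W = 3 \left(338 - 356\right) = 3 \left(-18\right) = -54$)
$D = -55$ ($D = \left(7 + 4\right) \left(-5\right) = 11 \left(-5\right) = -55$)
$j = -389429$ ($j = -1060864 + 671435 = -389429$)
$\left(D + W\right)^{2} + j = \left(-55 - 54\right)^{2} - 389429 = \left(-109\right)^{2} - 389429 = 11881 - 389429 = -377548$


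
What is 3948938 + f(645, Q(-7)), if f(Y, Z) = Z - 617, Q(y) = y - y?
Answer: 3948321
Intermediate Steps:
Q(y) = 0
f(Y, Z) = -617 + Z
3948938 + f(645, Q(-7)) = 3948938 + (-617 + 0) = 3948938 - 617 = 3948321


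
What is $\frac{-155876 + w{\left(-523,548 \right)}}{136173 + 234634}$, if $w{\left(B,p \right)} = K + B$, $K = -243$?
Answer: $- \frac{156642}{370807} \approx -0.42244$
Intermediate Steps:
$w{\left(B,p \right)} = -243 + B$
$\frac{-155876 + w{\left(-523,548 \right)}}{136173 + 234634} = \frac{-155876 - 766}{136173 + 234634} = \frac{-155876 - 766}{370807} = \left(-156642\right) \frac{1}{370807} = - \frac{156642}{370807}$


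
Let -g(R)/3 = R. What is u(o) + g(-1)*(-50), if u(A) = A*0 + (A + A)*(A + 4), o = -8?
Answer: -86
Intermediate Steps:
g(R) = -3*R
u(A) = 2*A*(4 + A) (u(A) = 0 + (2*A)*(4 + A) = 0 + 2*A*(4 + A) = 2*A*(4 + A))
u(o) + g(-1)*(-50) = 2*(-8)*(4 - 8) - 3*(-1)*(-50) = 2*(-8)*(-4) + 3*(-50) = 64 - 150 = -86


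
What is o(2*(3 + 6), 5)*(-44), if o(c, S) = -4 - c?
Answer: 968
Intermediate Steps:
o(2*(3 + 6), 5)*(-44) = (-4 - 2*(3 + 6))*(-44) = (-4 - 2*9)*(-44) = (-4 - 1*18)*(-44) = (-4 - 18)*(-44) = -22*(-44) = 968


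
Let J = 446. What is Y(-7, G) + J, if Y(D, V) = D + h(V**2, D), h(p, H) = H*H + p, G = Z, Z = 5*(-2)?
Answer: 588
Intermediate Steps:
Z = -10
G = -10
h(p, H) = p + H**2 (h(p, H) = H**2 + p = p + H**2)
Y(D, V) = D + D**2 + V**2 (Y(D, V) = D + (V**2 + D**2) = D + (D**2 + V**2) = D + D**2 + V**2)
Y(-7, G) + J = (-7 + (-7)**2 + (-10)**2) + 446 = (-7 + 49 + 100) + 446 = 142 + 446 = 588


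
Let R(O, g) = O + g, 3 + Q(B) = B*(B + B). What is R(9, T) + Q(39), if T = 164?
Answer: 3212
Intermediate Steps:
Q(B) = -3 + 2*B² (Q(B) = -3 + B*(B + B) = -3 + B*(2*B) = -3 + 2*B²)
R(9, T) + Q(39) = (9 + 164) + (-3 + 2*39²) = 173 + (-3 + 2*1521) = 173 + (-3 + 3042) = 173 + 3039 = 3212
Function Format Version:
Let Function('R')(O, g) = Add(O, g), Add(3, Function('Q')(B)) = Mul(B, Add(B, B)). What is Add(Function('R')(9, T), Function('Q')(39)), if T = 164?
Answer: 3212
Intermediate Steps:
Function('Q')(B) = Add(-3, Mul(2, Pow(B, 2))) (Function('Q')(B) = Add(-3, Mul(B, Add(B, B))) = Add(-3, Mul(B, Mul(2, B))) = Add(-3, Mul(2, Pow(B, 2))))
Add(Function('R')(9, T), Function('Q')(39)) = Add(Add(9, 164), Add(-3, Mul(2, Pow(39, 2)))) = Add(173, Add(-3, Mul(2, 1521))) = Add(173, Add(-3, 3042)) = Add(173, 3039) = 3212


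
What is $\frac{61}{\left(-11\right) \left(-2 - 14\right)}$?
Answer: $\frac{61}{176} \approx 0.34659$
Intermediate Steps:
$\frac{61}{\left(-11\right) \left(-2 - 14\right)} = \frac{61}{\left(-11\right) \left(-16\right)} = \frac{61}{176}$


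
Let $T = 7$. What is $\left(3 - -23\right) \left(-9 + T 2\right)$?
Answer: $130$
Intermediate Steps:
$\left(3 - -23\right) \left(-9 + T 2\right) = \left(3 - -23\right) \left(-9 + 7 \cdot 2\right) = \left(3 + 23\right) \left(-9 + 14\right) = 26 \cdot 5 = 130$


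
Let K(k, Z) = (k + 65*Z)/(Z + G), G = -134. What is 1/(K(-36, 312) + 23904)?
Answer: 89/2137578 ≈ 4.1636e-5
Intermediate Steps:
K(k, Z) = (k + 65*Z)/(-134 + Z) (K(k, Z) = (k + 65*Z)/(Z - 134) = (k + 65*Z)/(-134 + Z))
1/(K(-36, 312) + 23904) = 1/((-36 + 65*312)/(-134 + 312) + 23904) = 1/((-36 + 20280)/178 + 23904) = 1/((1/178)*20244 + 23904) = 1/(10122/89 + 23904) = 1/(2137578/89) = 89/2137578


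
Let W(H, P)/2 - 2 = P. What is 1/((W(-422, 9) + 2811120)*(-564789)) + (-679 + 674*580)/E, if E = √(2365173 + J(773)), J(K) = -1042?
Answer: -1/1587702079038 + 390241*√2364131/2364131 ≈ 253.80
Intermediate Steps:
W(H, P) = 4 + 2*P
E = √2364131 (E = √(2365173 - 1042) = √2364131 ≈ 1537.6)
1/((W(-422, 9) + 2811120)*(-564789)) + (-679 + 674*580)/E = 1/(((4 + 2*9) + 2811120)*(-564789)) + (-679 + 674*580)/(√2364131) = -1/564789/((4 + 18) + 2811120) + (-679 + 390920)*(√2364131/2364131) = -1/564789/(22 + 2811120) + 390241*(√2364131/2364131) = -1/564789/2811142 + 390241*√2364131/2364131 = (1/2811142)*(-1/564789) + 390241*√2364131/2364131 = -1/1587702079038 + 390241*√2364131/2364131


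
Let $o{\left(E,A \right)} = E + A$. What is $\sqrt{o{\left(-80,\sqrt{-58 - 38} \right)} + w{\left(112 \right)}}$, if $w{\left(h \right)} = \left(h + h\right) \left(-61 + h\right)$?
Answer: $2 \sqrt{2836 + i \sqrt{6}} \approx 106.51 + 0.045996 i$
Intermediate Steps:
$w{\left(h \right)} = 2 h \left(-61 + h\right)$
$o{\left(E,A \right)} = A + E$
$\sqrt{o{\left(-80,\sqrt{-58 - 38} \right)} + w{\left(112 \right)}} = \sqrt{\left(\sqrt{-58 - 38} - 80\right) + 2 \cdot 112 \left(-61 + 112\right)} = \sqrt{\left(\sqrt{-96} - 80\right) + 2 \cdot 112 \cdot 51} = \sqrt{\left(4 i \sqrt{6} - 80\right) + 11424} = \sqrt{\left(-80 + 4 i \sqrt{6}\right) + 11424} = \sqrt{11344 + 4 i \sqrt{6}}$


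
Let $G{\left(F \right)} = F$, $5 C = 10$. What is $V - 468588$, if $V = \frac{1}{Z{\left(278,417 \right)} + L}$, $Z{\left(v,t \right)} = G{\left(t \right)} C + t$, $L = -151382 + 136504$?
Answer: $- \frac{6385448677}{13627} \approx -4.6859 \cdot 10^{5}$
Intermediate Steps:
$C = 2$ ($C = \frac{1}{5} \cdot 10 = 2$)
$L = -14878$
$Z{\left(v,t \right)} = 3 t$ ($Z{\left(v,t \right)} = t 2 + t = 2 t + t = 3 t$)
$V = - \frac{1}{13627}$ ($V = \frac{1}{3 \cdot 417 - 14878} = \frac{1}{1251 - 14878} = \frac{1}{-13627} = - \frac{1}{13627} \approx -7.3384 \cdot 10^{-5}$)
$V - 468588 = - \frac{1}{13627} - 468588 = - \frac{6385448677}{13627}$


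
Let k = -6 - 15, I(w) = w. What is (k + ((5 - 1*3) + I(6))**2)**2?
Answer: 1849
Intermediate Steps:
k = -21
(k + ((5 - 1*3) + I(6))**2)**2 = (-21 + ((5 - 1*3) + 6)**2)**2 = (-21 + ((5 - 3) + 6)**2)**2 = (-21 + (2 + 6)**2)**2 = (-21 + 8**2)**2 = (-21 + 64)**2 = 43**2 = 1849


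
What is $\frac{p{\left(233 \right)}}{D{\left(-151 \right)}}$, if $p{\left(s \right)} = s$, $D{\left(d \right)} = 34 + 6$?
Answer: $\frac{233}{40} \approx 5.825$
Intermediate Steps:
$D{\left(d \right)} = 40$
$\frac{p{\left(233 \right)}}{D{\left(-151 \right)}} = \frac{233}{40}$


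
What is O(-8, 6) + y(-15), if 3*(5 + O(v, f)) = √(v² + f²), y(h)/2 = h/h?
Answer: ⅓ ≈ 0.33333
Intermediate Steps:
y(h) = 2 (y(h) = 2*(h/h) = 2*1 = 2)
O(v, f) = -5 + √(f² + v²)/3 (O(v, f) = -5 + √(v² + f²)/3 = -5 + √(f² + v²)/3)
O(-8, 6) + y(-15) = (-5 + √(6² + (-8)²)/3) + 2 = (-5 + √(36 + 64)/3) + 2 = (-5 + √100/3) + 2 = (-5 + (⅓)*10) + 2 = (-5 + 10/3) + 2 = -5/3 + 2 = ⅓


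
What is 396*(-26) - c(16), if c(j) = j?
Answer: -10312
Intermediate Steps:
396*(-26) - c(16) = 396*(-26) - 1*16 = -10296 - 16 = -10312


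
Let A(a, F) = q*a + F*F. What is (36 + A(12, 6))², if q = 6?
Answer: 20736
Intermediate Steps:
A(a, F) = F² + 6*a (A(a, F) = 6*a + F*F = 6*a + F² = F² + 6*a)
(36 + A(12, 6))² = (36 + (6² + 6*12))² = (36 + (36 + 72))² = (36 + 108)² = 144² = 20736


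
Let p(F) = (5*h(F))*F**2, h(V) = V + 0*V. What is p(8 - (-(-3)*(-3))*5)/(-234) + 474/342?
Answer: -14137153/4446 ≈ -3179.7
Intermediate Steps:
h(V) = V (h(V) = V + 0 = V)
p(F) = 5*F**3 (p(F) = (5*F)*F**2 = 5*F**3)
p(8 - (-(-3)*(-3))*5)/(-234) + 474/342 = (5*(8 - (-(-3)*(-3))*5)**3)/(-234) + 474/342 = (5*(8 - (-1*9)*5)**3)*(-1/234) + 474*(1/342) = (5*(8 - (-9)*5)**3)*(-1/234) + 79/57 = (5*(8 - 1*(-45))**3)*(-1/234) + 79/57 = (5*(8 + 45)**3)*(-1/234) + 79/57 = (5*53**3)*(-1/234) + 79/57 = (5*148877)*(-1/234) + 79/57 = 744385*(-1/234) + 79/57 = -744385/234 + 79/57 = -14137153/4446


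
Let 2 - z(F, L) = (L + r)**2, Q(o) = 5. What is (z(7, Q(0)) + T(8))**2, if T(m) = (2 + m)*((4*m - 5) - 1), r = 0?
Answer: 56169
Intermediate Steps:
z(F, L) = 2 - L**2 (z(F, L) = 2 - (L + 0)**2 = 2 - L**2)
T(m) = (-6 + 4*m)*(2 + m) (T(m) = (2 + m)*((-5 + 4*m) - 1) = (2 + m)*(-6 + 4*m) = (-6 + 4*m)*(2 + m))
(z(7, Q(0)) + T(8))**2 = ((2 - 1*5**2) + (-12 + 2*8 + 4*8**2))**2 = ((2 - 1*25) + (-12 + 16 + 4*64))**2 = ((2 - 25) + (-12 + 16 + 256))**2 = (-23 + 260)**2 = 237**2 = 56169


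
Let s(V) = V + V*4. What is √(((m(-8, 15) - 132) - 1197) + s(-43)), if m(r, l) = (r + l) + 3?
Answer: I*√1534 ≈ 39.166*I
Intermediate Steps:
s(V) = 5*V (s(V) = V + 4*V = 5*V)
m(r, l) = 3 + l + r (m(r, l) = (l + r) + 3 = 3 + l + r)
√(((m(-8, 15) - 132) - 1197) + s(-43)) = √((((3 + 15 - 8) - 132) - 1197) + 5*(-43)) = √(((10 - 132) - 1197) - 215) = √((-122 - 1197) - 215) = √(-1319 - 215) = √(-1534) = I*√1534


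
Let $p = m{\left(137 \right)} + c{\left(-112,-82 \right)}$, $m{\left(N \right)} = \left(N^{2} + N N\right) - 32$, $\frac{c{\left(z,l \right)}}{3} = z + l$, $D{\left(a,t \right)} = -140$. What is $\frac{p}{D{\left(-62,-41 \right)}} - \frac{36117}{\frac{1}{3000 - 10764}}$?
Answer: $\frac{9814424349}{35} \approx 2.8041 \cdot 10^{8}$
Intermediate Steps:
$c{\left(z,l \right)} = 3 l + 3 z$ ($c{\left(z,l \right)} = 3 \left(z + l\right) = 3 \left(l + z\right) = 3 l + 3 z$)
$m{\left(N \right)} = -32 + 2 N^{2}$ ($m{\left(N \right)} = \left(N^{2} + N^{2}\right) - 32 = 2 N^{2} - 32 = -32 + 2 N^{2}$)
$p = 36924$ ($p = \left(-32 + 2 \cdot 137^{2}\right) + \left(3 \left(-82\right) + 3 \left(-112\right)\right) = \left(-32 + 2 \cdot 18769\right) - 582 = \left(-32 + 37538\right) - 582 = 37506 - 582 = 36924$)
$\frac{p}{D{\left(-62,-41 \right)}} - \frac{36117}{\frac{1}{3000 - 10764}} = \frac{36924}{-140} - \frac{36117}{\frac{1}{3000 - 10764}} = 36924 \left(- \frac{1}{140}\right) - \frac{36117}{\frac{1}{-7764}} = - \frac{9231}{35} - \frac{36117}{- \frac{1}{7764}} = - \frac{9231}{35} - -280412388 = - \frac{9231}{35} + 280412388 = \frac{9814424349}{35}$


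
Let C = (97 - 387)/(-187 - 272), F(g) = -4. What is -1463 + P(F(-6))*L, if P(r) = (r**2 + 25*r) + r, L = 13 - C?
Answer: -1171093/459 ≈ -2551.4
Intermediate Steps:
C = 290/459 (C = -290/(-459) = -290*(-1/459) = 290/459 ≈ 0.63181)
L = 5677/459 (L = 13 - 1*290/459 = 13 - 290/459 = 5677/459 ≈ 12.368)
P(r) = r**2 + 26*r
-1463 + P(F(-6))*L = -1463 - 4*(26 - 4)*(5677/459) = -1463 - 4*22*(5677/459) = -1463 - 88*5677/459 = -1463 - 499576/459 = -1171093/459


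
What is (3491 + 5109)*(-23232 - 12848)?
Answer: -310288000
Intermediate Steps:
(3491 + 5109)*(-23232 - 12848) = 8600*(-36080) = -310288000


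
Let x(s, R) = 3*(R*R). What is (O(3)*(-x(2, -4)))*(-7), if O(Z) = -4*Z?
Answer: -4032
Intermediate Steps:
x(s, R) = 3*R**2
(O(3)*(-x(2, -4)))*(-7) = ((-4*3)*(-3*(-4)**2))*(-7) = -(-12)*3*16*(-7) = -(-12)*48*(-7) = -12*(-48)*(-7) = 576*(-7) = -4032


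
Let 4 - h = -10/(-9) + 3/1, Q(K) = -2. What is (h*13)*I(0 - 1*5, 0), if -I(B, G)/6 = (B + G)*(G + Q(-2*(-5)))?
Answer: 260/3 ≈ 86.667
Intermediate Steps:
h = -⅑ (h = 4 - (-10/(-9) + 3/1) = 4 - (-10*(-⅑) + 3*1) = 4 - (10/9 + 3) = 4 - 1*37/9 = 4 - 37/9 = -⅑ ≈ -0.11111)
I(B, G) = -6*(-2 + G)*(B + G) (I(B, G) = -6*(B + G)*(G - 2) = -6*(B + G)*(-2 + G) = -6*(-2 + G)*(B + G))
(h*13)*I(0 - 1*5, 0) = (-⅑*13)*(-6*0² + 12*(0 - 1*5) + 12*0 - 6*(0 - 1*5)*0) = -13*(-6*0 + 12*(0 - 5) + 0 - 6*(0 - 5)*0)/9 = -13*(0 + 12*(-5) + 0 - 6*(-5)*0)/9 = -13*(0 - 60 + 0 + 0)/9 = -13/9*(-60) = 260/3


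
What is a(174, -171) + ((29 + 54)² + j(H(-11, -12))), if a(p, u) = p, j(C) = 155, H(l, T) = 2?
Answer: 7218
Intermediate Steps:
a(174, -171) + ((29 + 54)² + j(H(-11, -12))) = 174 + ((29 + 54)² + 155) = 174 + (83² + 155) = 174 + (6889 + 155) = 174 + 7044 = 7218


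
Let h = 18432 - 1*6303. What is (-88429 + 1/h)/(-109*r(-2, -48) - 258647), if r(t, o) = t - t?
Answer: 1072555340/3137129463 ≈ 0.34189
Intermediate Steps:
r(t, o) = 0
h = 12129 (h = 18432 - 6303 = 12129)
(-88429 + 1/h)/(-109*r(-2, -48) - 258647) = (-88429 + 1/12129)/(-109*0 - 258647) = (-88429 + 1/12129)/(0 - 258647) = -1072555340/12129/(-258647) = -1072555340/12129*(-1/258647) = 1072555340/3137129463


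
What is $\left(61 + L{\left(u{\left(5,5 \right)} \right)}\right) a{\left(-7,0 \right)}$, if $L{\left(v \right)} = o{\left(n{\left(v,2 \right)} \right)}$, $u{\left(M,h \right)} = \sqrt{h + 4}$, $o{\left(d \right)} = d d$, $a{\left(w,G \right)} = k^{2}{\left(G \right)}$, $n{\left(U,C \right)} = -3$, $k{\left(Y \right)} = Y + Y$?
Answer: $0$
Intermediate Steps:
$k{\left(Y \right)} = 2 Y$
$a{\left(w,G \right)} = 4 G^{2}$ ($a{\left(w,G \right)} = \left(2 G\right)^{2} = 4 G^{2}$)
$o{\left(d \right)} = d^{2}$
$u{\left(M,h \right)} = \sqrt{4 + h}$
$L{\left(v \right)} = 9$ ($L{\left(v \right)} = \left(-3\right)^{2} = 9$)
$\left(61 + L{\left(u{\left(5,5 \right)} \right)}\right) a{\left(-7,0 \right)} = \left(61 + 9\right) 4 \cdot 0^{2} = 70 \cdot 4 \cdot 0 = 70 \cdot 0 = 0$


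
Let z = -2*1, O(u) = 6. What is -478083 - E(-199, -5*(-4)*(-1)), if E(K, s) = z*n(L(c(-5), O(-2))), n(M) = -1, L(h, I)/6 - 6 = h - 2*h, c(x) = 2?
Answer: -478085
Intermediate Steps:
L(h, I) = 36 - 6*h (L(h, I) = 36 + 6*(h - 2*h) = 36 + 6*(-h) = 36 - 6*h)
z = -2
E(K, s) = 2 (E(K, s) = -2*(-1) = 2)
-478083 - E(-199, -5*(-4)*(-1)) = -478083 - 1*2 = -478083 - 2 = -478085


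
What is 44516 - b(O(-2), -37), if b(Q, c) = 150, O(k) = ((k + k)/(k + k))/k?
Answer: 44366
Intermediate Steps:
O(k) = 1/k (O(k) = ((2*k)/((2*k)))/k = ((2*k)*(1/(2*k)))/k = 1/k)
44516 - b(O(-2), -37) = 44516 - 1*150 = 44516 - 150 = 44366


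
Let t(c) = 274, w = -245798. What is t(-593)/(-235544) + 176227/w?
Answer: -10394140285/14474061028 ≈ -0.71812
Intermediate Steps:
t(-593)/(-235544) + 176227/w = 274/(-235544) + 176227/(-245798) = 274*(-1/235544) + 176227*(-1/245798) = -137/117772 - 176227/245798 = -10394140285/14474061028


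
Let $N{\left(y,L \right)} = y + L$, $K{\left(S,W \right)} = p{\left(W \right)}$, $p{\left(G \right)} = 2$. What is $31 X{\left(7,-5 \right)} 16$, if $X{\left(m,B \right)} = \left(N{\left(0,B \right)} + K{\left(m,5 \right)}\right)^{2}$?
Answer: $4464$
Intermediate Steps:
$K{\left(S,W \right)} = 2$
$N{\left(y,L \right)} = L + y$
$X{\left(m,B \right)} = \left(2 + B\right)^{2}$ ($X{\left(m,B \right)} = \left(\left(B + 0\right) + 2\right)^{2} = \left(B + 2\right)^{2} = \left(2 + B\right)^{2}$)
$31 X{\left(7,-5 \right)} 16 = 31 \left(2 - 5\right)^{2} \cdot 16 = 31 \left(-3\right)^{2} \cdot 16 = 31 \cdot 9 \cdot 16 = 279 \cdot 16 = 4464$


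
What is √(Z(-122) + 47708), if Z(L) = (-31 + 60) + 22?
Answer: √47759 ≈ 218.54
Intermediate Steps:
Z(L) = 51 (Z(L) = 29 + 22 = 51)
√(Z(-122) + 47708) = √(51 + 47708) = √47759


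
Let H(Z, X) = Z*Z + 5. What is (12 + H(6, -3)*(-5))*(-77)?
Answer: 14861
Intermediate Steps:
H(Z, X) = 5 + Z**2 (H(Z, X) = Z**2 + 5 = 5 + Z**2)
(12 + H(6, -3)*(-5))*(-77) = (12 + (5 + 6**2)*(-5))*(-77) = (12 + (5 + 36)*(-5))*(-77) = (12 + 41*(-5))*(-77) = (12 - 205)*(-77) = -193*(-77) = 14861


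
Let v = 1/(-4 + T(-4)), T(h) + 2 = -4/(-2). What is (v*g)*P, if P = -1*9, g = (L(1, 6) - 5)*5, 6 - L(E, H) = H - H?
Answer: 45/4 ≈ 11.250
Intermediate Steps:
L(E, H) = 6 (L(E, H) = 6 - (H - H) = 6 - 1*0 = 6 + 0 = 6)
T(h) = 0 (T(h) = -2 - 4/(-2) = -2 - 4*(-½) = -2 + 2 = 0)
g = 5 (g = (6 - 5)*5 = 1*5 = 5)
v = -¼ (v = 1/(-4 + 0) = 1/(-4) = -¼ ≈ -0.25000)
P = -9
(v*g)*P = -¼*5*(-9) = -5/4*(-9) = 45/4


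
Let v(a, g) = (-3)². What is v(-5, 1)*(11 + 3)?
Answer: 126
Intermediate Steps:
v(a, g) = 9
v(-5, 1)*(11 + 3) = 9*(11 + 3) = 9*14 = 126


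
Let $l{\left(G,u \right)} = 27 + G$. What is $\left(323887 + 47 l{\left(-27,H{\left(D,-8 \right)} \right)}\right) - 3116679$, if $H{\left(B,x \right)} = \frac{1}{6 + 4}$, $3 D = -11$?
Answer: $-2792792$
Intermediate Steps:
$D = - \frac{11}{3}$ ($D = \frac{1}{3} \left(-11\right) = - \frac{11}{3} \approx -3.6667$)
$H{\left(B,x \right)} = \frac{1}{10}$
$\left(323887 + 47 l{\left(-27,H{\left(D,-8 \right)} \right)}\right) - 3116679 = \left(323887 + 47 \left(27 - 27\right)\right) - 3116679 = \left(323887 + 47 \cdot 0\right) - 3116679 = \left(323887 + 0\right) - 3116679 = 323887 - 3116679 = -2792792$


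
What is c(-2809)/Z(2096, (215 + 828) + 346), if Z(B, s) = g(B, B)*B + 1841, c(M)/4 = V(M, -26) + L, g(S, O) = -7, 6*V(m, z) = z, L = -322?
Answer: 3916/38493 ≈ 0.10173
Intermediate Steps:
V(m, z) = z/6
c(M) = -3916/3 (c(M) = 4*((⅙)*(-26) - 322) = 4*(-13/3 - 322) = 4*(-979/3) = -3916/3)
Z(B, s) = 1841 - 7*B (Z(B, s) = -7*B + 1841 = 1841 - 7*B)
c(-2809)/Z(2096, (215 + 828) + 346) = -3916/(3*(1841 - 7*2096)) = -3916/(3*(1841 - 14672)) = -3916/3/(-12831) = -3916/3*(-1/12831) = 3916/38493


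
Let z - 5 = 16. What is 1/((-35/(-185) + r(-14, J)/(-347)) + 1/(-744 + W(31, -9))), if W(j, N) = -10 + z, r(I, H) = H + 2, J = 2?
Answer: 9410987/1659134 ≈ 5.6722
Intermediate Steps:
z = 21 (z = 5 + 16 = 21)
r(I, H) = 2 + H
W(j, N) = 11 (W(j, N) = -10 + 21 = 11)
1/((-35/(-185) + r(-14, J)/(-347)) + 1/(-744 + W(31, -9))) = 1/((-35/(-185) + (2 + 2)/(-347)) + 1/(-744 + 11)) = 1/((-35*(-1/185) + 4*(-1/347)) + 1/(-733)) = 1/((7/37 - 4/347) - 1/733) = 1/(2281/12839 - 1/733) = 1/(1659134/9410987) = 9410987/1659134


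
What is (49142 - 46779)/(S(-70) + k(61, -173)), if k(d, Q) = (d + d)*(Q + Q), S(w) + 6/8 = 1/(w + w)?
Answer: -165410/2954893 ≈ -0.055978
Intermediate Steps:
S(w) = -3/4 + 1/(2*w) (S(w) = -3/4 + 1/(w + w) = -3/4 + 1/(2*w))
k(d, Q) = 4*Q*d (k(d, Q) = (2*d)*(2*Q) = 4*Q*d)
(49142 - 46779)/(S(-70) + k(61, -173)) = (49142 - 46779)/((1/4)*(2 - 3*(-70))/(-70) + 4*(-173)*61) = 2363/((1/4)*(-1/70)*(2 + 210) - 42212) = 2363/((1/4)*(-1/70)*212 - 42212) = 2363/(-53/70 - 42212) = 2363/(-2954893/70) = 2363*(-70/2954893) = -165410/2954893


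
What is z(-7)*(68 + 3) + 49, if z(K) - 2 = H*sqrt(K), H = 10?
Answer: 191 + 710*I*sqrt(7) ≈ 191.0 + 1878.5*I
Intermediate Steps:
z(K) = 2 + 10*sqrt(K)
z(-7)*(68 + 3) + 49 = (2 + 10*sqrt(-7))*(68 + 3) + 49 = (2 + 10*(I*sqrt(7)))*71 + 49 = (2 + 10*I*sqrt(7))*71 + 49 = (142 + 710*I*sqrt(7)) + 49 = 191 + 710*I*sqrt(7)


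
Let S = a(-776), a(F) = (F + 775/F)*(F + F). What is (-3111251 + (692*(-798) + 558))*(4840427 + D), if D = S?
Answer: -22147152911061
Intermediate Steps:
a(F) = 2*F*(F + 775/F) (a(F) = (F + 775/F)*(2*F) = 2*F*(F + 775/F))
S = 1205902 (S = 1550 + 2*(-776)² = 1550 + 2*602176 = 1550 + 1204352 = 1205902)
D = 1205902
(-3111251 + (692*(-798) + 558))*(4840427 + D) = (-3111251 + (692*(-798) + 558))*(4840427 + 1205902) = (-3111251 + (-552216 + 558))*6046329 = (-3111251 - 551658)*6046329 = -3662909*6046329 = -22147152911061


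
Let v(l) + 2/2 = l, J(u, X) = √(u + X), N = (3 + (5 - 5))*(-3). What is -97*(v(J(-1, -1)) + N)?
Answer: 970 - 97*I*√2 ≈ 970.0 - 137.18*I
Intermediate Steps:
N = -9 (N = (3 + 0)*(-3) = 3*(-3) = -9)
J(u, X) = √(X + u)
v(l) = -1 + l
-97*(v(J(-1, -1)) + N) = -97*((-1 + √(-1 - 1)) - 9) = -97*((-1 + √(-2)) - 9) = -97*((-1 + I*√2) - 9) = -97*(-10 + I*√2) = 970 - 97*I*√2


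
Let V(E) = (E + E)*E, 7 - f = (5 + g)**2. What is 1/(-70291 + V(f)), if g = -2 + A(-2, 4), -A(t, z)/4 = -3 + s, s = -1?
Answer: 1/180341 ≈ 5.5451e-6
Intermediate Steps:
A(t, z) = 16 (A(t, z) = -4*(-3 - 1) = -4*(-4) = 16)
g = 14 (g = -2 + 16 = 14)
f = -354 (f = 7 - (5 + 14)**2 = 7 - 1*19**2 = 7 - 1*361 = 7 - 361 = -354)
V(E) = 2*E**2 (V(E) = (2*E)*E = 2*E**2)
1/(-70291 + V(f)) = 1/(-70291 + 2*(-354)**2) = 1/(-70291 + 2*125316) = 1/(-70291 + 250632) = 1/180341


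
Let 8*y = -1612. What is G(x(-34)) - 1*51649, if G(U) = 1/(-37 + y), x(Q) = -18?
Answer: -24636575/477 ≈ -51649.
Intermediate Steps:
y = -403/2 (y = (⅛)*(-1612) = -403/2 ≈ -201.50)
G(U) = -2/477 (G(U) = 1/(-37 - 403/2) = 1/(-477/2) = -2/477)
G(x(-34)) - 1*51649 = -2/477 - 1*51649 = -2/477 - 51649 = -24636575/477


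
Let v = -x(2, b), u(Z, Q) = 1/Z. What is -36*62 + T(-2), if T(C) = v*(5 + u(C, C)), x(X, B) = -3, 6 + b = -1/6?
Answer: -4437/2 ≈ -2218.5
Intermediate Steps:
b = -37/6 (b = -6 - 1/6 = -37/6 ≈ -6.1667)
v = 3 (v = -1*(-3) = 3)
T(C) = 15 + 3/C (T(C) = 3*(5 + 1/C) = 15 + 3/C)
-36*62 + T(-2) = -36*62 + (15 + 3/(-2)) = -2232 + (15 + 3*(-1/2)) = -2232 + (15 - 3/2) = -2232 + 27/2 = -4437/2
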